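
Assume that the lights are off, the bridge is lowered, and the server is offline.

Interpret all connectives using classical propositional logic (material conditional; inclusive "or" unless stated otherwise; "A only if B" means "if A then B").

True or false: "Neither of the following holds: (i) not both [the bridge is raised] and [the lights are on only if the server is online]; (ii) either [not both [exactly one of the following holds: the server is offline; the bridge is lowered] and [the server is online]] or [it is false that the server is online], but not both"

Let K = "the bridge is raised" (F), P = "the lights are on" (F), Q = "the server is online" (F).
Parsed as (K nand (P -> Q)) nor (((~Q xor ~K) nand Q) xor ~Q)

P -> Q = F -> F = T
K nand (P -> Q) = F nand T = T
~Q = ~F = T
~K = ~F = T
~Q xor ~K = T xor T = F
(~Q xor ~K) nand Q = F nand F = T
~Q = ~F = T
((~Q xor ~K) nand Q) xor ~Q = T xor T = F
(K nand (P -> Q)) nor (((~Q xor ~K) nand Q) xor ~Q) = T nor F = F

False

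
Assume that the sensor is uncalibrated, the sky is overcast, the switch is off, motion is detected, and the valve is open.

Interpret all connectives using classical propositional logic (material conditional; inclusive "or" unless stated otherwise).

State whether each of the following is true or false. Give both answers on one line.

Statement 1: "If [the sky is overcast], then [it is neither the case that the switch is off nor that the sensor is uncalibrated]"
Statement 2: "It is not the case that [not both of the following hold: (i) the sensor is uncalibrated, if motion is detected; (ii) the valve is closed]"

Let Q = "the sky is overcast" (True), R = "the switch is on" (False), P = "the sensor is calibrated" (False), S = "motion is detected" (True), U = "the valve is open" (True).

Statement 1: This is Q -> (not R nor not P).

not R = not False = True
not P = not False = True
not R nor not P = True nor True = False
Q -> (not R nor not P) = True -> False = False
Hence Statement 1 is false.

Statement 2: Formalization: not ((S -> not P) nand not U)

not P = not False = True
S -> not P = True -> True = True
not U = not True = False
(S -> not P) nand not U = True nand False = True
not ((S -> not P) nand not U) = not True = False
Thus Statement 2 is false.

Statement 1 False / Statement 2 False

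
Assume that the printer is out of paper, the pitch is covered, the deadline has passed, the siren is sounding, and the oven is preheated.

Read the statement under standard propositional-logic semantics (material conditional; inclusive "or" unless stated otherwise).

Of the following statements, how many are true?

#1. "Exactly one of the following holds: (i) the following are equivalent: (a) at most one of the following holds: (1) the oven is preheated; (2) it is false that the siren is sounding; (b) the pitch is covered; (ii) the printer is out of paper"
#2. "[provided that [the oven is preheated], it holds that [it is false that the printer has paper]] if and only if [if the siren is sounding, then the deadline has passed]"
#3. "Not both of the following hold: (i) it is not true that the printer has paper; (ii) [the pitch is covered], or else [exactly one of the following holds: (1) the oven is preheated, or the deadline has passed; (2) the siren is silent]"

1

Let U = "the oven is preheated" (True), S = "the siren is sounding" (True), Q = "the pitch is covered" (True), P = "the printer has paper" (False), R = "the deadline has passed" (True).

#1: Parsed as ((U nand not S) iff Q) xor not P

not S = not True = False
U nand not S = True nand False = True
(U nand not S) iff Q = True iff True = True
not P = not False = True
((U nand not S) iff Q) xor not P = True xor True = False
So #1 is false.

#2: Parsed as (U -> not P) iff (S -> R)

not P = not False = True
U -> not P = True -> True = True
S -> R = True -> True = True
(U -> not P) iff (S -> R) = True iff True = True
So #2 is true.

#3: This is not P nand (Q or ((U or R) xor not S)).

not P = not False = True
U or R = True or True = True
not S = not True = False
(U or R) xor not S = True xor False = True
Q or ((U or R) xor not S) = True or True = True
not P nand (Q or ((U or R) xor not S)) = True nand True = False
Hence #3 is false.

1 of the 3 statements is true.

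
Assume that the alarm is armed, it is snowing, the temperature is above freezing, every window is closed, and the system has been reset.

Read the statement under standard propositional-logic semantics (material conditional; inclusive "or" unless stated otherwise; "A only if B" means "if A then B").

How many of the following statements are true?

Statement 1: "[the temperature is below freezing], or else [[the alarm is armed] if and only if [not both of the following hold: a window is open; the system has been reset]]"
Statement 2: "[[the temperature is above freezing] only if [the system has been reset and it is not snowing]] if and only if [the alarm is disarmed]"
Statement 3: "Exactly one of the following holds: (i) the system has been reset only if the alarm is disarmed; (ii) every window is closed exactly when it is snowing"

Let R = "the temperature is below freezing" (F), P = "the alarm is armed" (T), S = "a window is open" (F), U = "the system has been reset" (T), Q = "it is snowing" (T).

Statement 1: Parsed as R ∨ (P ↔ (S ↑ U))

S ↑ U = F ↑ T = T
P ↔ (S ↑ U) = T ↔ T = T
R ∨ (P ↔ (S ↑ U)) = F ∨ T = T
Thus Statement 1 is true.

Statement 2: In symbols: (¬R → (U ∧ ¬Q)) ↔ ¬P

¬R = ¬F = T
¬Q = ¬T = F
U ∧ ¬Q = T ∧ F = F
¬R → (U ∧ ¬Q) = T → F = F
¬P = ¬T = F
(¬R → (U ∧ ¬Q)) ↔ ¬P = F ↔ F = T
Thus Statement 2 is true.

Statement 3: In symbols: (U → ¬P) ⊕ (¬S ↔ Q)

¬P = ¬T = F
U → ¬P = T → F = F
¬S = ¬F = T
¬S ↔ Q = T ↔ T = T
(U → ¬P) ⊕ (¬S ↔ Q) = F ⊕ T = T
Thus Statement 3 is true.

3 of the 3 statements are true (Statement 1, Statement 2, Statement 3).

3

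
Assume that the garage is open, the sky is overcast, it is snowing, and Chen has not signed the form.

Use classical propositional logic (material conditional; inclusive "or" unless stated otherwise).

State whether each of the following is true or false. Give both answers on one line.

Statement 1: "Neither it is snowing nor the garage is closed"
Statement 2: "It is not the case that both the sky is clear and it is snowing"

Let P = "it is snowing" (T), R = "the garage is closed" (F), D = "the sky is overcast" (T).

Statement 1: Parsed as P ↓ R

P ↓ R = T ↓ F = F
So Statement 1 is false.

Statement 2: Parsed as ¬D ↑ P

¬D = ¬T = F
¬D ↑ P = F ↑ T = T
Hence Statement 2 is true.

Statement 1 F / Statement 2 T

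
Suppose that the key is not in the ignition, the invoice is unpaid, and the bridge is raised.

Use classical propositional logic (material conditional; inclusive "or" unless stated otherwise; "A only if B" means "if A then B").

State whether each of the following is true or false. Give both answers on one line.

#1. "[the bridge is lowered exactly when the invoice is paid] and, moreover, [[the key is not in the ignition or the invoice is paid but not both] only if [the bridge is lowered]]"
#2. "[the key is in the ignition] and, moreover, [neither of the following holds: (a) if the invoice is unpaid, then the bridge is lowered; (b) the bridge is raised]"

Let R = "the bridge is raised" (True), Q = "the invoice is paid" (False), P = "the key is in the ignition" (False).

#1: Parsed as (not R iff Q) and ((not P xor Q) -> not R)

not R = not True = False
not R iff Q = False iff False = True
not P = not False = True
not P xor Q = True xor False = True
not R = not True = False
(not P xor Q) -> not R = True -> False = False
(not R iff Q) and ((not P xor Q) -> not R) = True and False = False
Thus #1 is false.

#2: Parsed as P and ((not Q -> not R) nor R)

not Q = not False = True
not R = not True = False
not Q -> not R = True -> False = False
(not Q -> not R) nor R = False nor True = False
P and ((not Q -> not R) nor R) = False and False = False
So #2 is false.

#1 False; #2 False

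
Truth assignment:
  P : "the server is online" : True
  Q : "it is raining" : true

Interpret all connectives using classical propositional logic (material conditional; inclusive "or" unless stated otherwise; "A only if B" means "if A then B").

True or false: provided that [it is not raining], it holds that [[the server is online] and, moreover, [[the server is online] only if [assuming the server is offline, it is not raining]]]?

Values: Q=True, P=True.
This is not Q -> (P and (P -> (not P -> not Q))).

not Q = not True = False
not P = not True = False
not Q = not True = False
not P -> not Q = False -> False = True
P -> (not P -> not Q) = True -> True = True
P and (P -> (not P -> not Q)) = True and True = True
not Q -> (P and (P -> (not P -> not Q))) = False -> True = True

The statement is true.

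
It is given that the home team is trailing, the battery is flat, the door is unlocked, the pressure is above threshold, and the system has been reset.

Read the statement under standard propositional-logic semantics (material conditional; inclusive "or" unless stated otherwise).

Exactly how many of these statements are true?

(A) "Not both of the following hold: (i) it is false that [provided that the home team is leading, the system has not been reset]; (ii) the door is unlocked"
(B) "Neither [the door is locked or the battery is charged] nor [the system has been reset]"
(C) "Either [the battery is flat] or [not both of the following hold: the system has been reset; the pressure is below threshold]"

Let P = "the home team is leading" (F), U = "the system has been reset" (T), R = "the door is locked" (F), Q = "the battery is charged" (F), S = "the pressure is above threshold" (T).

(A): Formalization: ¬(P → ¬U) ↑ ¬R

¬U = ¬T = F
P → ¬U = F → F = T
¬(P → ¬U) = ¬T = F
¬R = ¬F = T
¬(P → ¬U) ↑ ¬R = F ↑ T = T
Hence (A) is true.

(B): Parsed as (R ∨ Q) ↓ U

R ∨ Q = F ∨ F = F
(R ∨ Q) ↓ U = F ↓ T = F
So (B) is false.

(C): Formalization: ¬Q ∨ (U ↑ ¬S)

¬Q = ¬F = T
¬S = ¬T = F
U ↑ ¬S = T ↑ F = T
¬Q ∨ (U ↑ ¬S) = T ∨ T = T
So (C) is true.

2 of the 3 statements are true.

2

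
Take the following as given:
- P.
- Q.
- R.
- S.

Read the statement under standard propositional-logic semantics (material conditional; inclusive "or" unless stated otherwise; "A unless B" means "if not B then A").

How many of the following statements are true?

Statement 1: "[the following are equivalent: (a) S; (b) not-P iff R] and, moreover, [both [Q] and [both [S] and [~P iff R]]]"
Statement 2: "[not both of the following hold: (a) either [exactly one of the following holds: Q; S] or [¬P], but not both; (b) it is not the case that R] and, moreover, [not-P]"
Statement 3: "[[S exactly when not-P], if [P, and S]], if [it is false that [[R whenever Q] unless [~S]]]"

1

Statement 1: This is (S <-> (~P <-> R)) & (Q & (S & (~P <-> R))).

~P = ~T = F
~P <-> R = F <-> T = F
S <-> (~P <-> R) = T <-> F = F
~P = ~T = F
~P <-> R = F <-> T = F
S & (~P <-> R) = T & F = F
Q & (S & (~P <-> R)) = T & F = F
(S <-> (~P <-> R)) & (Q & (S & (~P <-> R))) = F & F = F
Thus Statement 1 is false.

Statement 2: This is (((Q xor S) xor ~P) nand ~R) & ~P.

Q xor S = T xor T = F
~P = ~T = F
(Q xor S) xor ~P = F xor F = F
~R = ~T = F
((Q xor S) xor ~P) nand ~R = F nand F = T
~P = ~T = F
(((Q xor S) xor ~P) nand ~R) & ~P = T & F = F
Hence Statement 2 is false.

Statement 3: This is ~((Q -> R) | ~S) -> ((P & S) -> (S <-> ~P)).

Q -> R = T -> T = T
~S = ~T = F
(Q -> R) | ~S = T | F = T
~((Q -> R) | ~S) = ~T = F
P & S = T & T = T
~P = ~T = F
S <-> ~P = T <-> F = F
(P & S) -> (S <-> ~P) = T -> F = F
~((Q -> R) | ~S) -> ((P & S) -> (S <-> ~P)) = F -> F = T
So Statement 3 is true.

Count: 1.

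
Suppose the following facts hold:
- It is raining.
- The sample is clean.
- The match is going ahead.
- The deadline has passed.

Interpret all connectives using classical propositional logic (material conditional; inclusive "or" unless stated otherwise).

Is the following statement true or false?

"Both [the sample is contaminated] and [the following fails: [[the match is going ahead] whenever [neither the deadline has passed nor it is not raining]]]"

Let R = "the sample is contaminated" (F), D = "the deadline has passed" (T), P = "it is raining" (T), G = "the match is cancelled" (F).
This is R & ~((D nor ~P) -> ~G).

~P = ~T = F
D nor ~P = T nor F = F
~G = ~F = T
(D nor ~P) -> ~G = F -> T = T
~((D nor ~P) -> ~G) = ~T = F
R & ~((D nor ~P) -> ~G) = F & F = F

The statement is false.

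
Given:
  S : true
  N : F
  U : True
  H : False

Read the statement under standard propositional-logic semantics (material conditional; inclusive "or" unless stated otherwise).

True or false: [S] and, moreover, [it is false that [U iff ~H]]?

False.

Parsed as S & ~(U <-> ~H)

~H = ~F = T
U <-> ~H = T <-> T = T
~(U <-> ~H) = ~T = F
S & ~(U <-> ~H) = T & F = F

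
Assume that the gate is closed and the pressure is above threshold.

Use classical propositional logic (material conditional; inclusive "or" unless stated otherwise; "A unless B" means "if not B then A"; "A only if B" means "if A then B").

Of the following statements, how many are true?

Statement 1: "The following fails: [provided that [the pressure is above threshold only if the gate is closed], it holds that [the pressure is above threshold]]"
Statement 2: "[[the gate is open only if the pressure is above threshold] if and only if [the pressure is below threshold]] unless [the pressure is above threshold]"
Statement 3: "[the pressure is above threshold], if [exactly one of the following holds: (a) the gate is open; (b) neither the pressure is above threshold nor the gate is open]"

2

Let D = "the pressure is above threshold" (T), G = "the gate is open" (F).

Statement 1: Formalization: ~((D -> ~G) -> D)

~G = ~F = T
D -> ~G = T -> T = T
(D -> ~G) -> D = T -> T = T
~((D -> ~G) -> D) = ~T = F
Hence Statement 1 is false.

Statement 2: Formalization: ((G -> D) <-> ~D) | D

G -> D = F -> T = T
~D = ~T = F
(G -> D) <-> ~D = T <-> F = F
((G -> D) <-> ~D) | D = F | T = T
Thus Statement 2 is true.

Statement 3: This is (G xor (D nor G)) -> D.

D nor G = T nor F = F
G xor (D nor G) = F xor F = F
(G xor (D nor G)) -> D = F -> T = T
Thus Statement 3 is true.

Count: 2.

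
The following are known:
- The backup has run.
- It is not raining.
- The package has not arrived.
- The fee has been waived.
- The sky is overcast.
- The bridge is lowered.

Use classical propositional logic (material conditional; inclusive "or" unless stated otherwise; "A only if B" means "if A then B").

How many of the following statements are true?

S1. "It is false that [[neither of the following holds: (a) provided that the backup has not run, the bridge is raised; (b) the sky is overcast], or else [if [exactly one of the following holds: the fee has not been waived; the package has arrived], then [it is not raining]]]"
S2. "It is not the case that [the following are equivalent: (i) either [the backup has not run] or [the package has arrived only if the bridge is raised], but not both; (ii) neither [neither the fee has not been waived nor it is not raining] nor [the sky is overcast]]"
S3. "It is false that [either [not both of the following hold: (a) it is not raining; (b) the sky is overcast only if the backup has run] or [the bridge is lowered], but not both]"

Let D = "the backup has run" (True), M = "the bridge is raised" (False), U = "the sky is overcast" (True), V = "the fee has been waived" (True), W = "the package has arrived" (False), H = "it is raining" (False).

S1: Parsed as not (((not D -> M) nor U) or ((not V xor W) -> not H))

not D = not True = False
not D -> M = False -> False = True
(not D -> M) nor U = True nor True = False
not V = not True = False
not V xor W = False xor False = False
not H = not False = True
(not V xor W) -> not H = False -> True = True
((not D -> M) nor U) or ((not V xor W) -> not H) = False or True = True
not (((not D -> M) nor U) or ((not V xor W) -> not H)) = not True = False
Hence S1 is false.

S2: This is not ((not D xor (W -> M)) iff ((not V nor not H) nor U)).

not D = not True = False
W -> M = False -> False = True
not D xor (W -> M) = False xor True = True
not V = not True = False
not H = not False = True
not V nor not H = False nor True = False
(not V nor not H) nor U = False nor True = False
(not D xor (W -> M)) iff ((not V nor not H) nor U) = True iff False = False
not ((not D xor (W -> M)) iff ((not V nor not H) nor U)) = not False = True
Thus S2 is true.

S3: Formalization: not ((not H nand (U -> D)) xor not M)

not H = not False = True
U -> D = True -> True = True
not H nand (U -> D) = True nand True = False
not M = not False = True
(not H nand (U -> D)) xor not M = False xor True = True
not ((not H nand (U -> D)) xor not M) = not True = False
So S3 is false.

Count: 1.

1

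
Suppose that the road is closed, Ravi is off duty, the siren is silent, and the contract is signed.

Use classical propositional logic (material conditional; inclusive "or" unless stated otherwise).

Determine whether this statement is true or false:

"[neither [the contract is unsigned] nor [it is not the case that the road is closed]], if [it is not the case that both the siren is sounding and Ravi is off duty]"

Let L = "the siren is sounding" (F), M = "Ravi is on call" (F), Q = "the contract is signed" (T), V = "the road is closed" (T).
Formalization: (L nand ~M) -> (~Q nor ~V)

~M = ~F = T
L nand ~M = F nand T = T
~Q = ~T = F
~V = ~T = F
~Q nor ~V = F nor F = T
(L nand ~M) -> (~Q nor ~V) = T -> T = T

The statement is true.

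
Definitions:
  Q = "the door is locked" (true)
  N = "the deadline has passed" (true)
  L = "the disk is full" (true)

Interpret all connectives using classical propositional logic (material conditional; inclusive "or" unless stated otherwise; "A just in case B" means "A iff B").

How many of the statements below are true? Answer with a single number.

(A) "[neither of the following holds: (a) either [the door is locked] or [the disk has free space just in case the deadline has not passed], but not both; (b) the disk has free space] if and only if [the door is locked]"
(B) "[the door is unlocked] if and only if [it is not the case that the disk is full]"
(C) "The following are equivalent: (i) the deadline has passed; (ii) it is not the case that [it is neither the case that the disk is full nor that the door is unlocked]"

3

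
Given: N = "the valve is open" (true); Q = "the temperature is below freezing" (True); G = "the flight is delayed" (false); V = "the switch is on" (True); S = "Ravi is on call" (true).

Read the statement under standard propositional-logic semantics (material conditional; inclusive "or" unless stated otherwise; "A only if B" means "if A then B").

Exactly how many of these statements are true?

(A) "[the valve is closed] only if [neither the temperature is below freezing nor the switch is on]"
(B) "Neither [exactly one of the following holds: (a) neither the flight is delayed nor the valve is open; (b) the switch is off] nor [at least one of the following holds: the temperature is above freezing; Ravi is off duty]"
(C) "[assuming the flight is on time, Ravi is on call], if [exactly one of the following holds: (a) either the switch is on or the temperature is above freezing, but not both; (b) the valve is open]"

(A): Parsed as ~N -> (Q nor V)

~N = ~T = F
Q nor V = T nor T = F
~N -> (Q nor V) = F -> F = T
So (A) is true.

(B): Formalization: ((G nor N) xor ~V) nor (~Q | ~S)

G nor N = F nor T = F
~V = ~T = F
(G nor N) xor ~V = F xor F = F
~Q = ~T = F
~S = ~T = F
~Q | ~S = F | F = F
((G nor N) xor ~V) nor (~Q | ~S) = F nor F = T
Hence (B) is true.

(C): Parsed as ((V xor ~Q) xor N) -> (~G -> S)

~Q = ~T = F
V xor ~Q = T xor F = T
(V xor ~Q) xor N = T xor T = F
~G = ~F = T
~G -> S = T -> T = T
((V xor ~Q) xor N) -> (~G -> S) = F -> T = T
So (C) is true.

3 of the 3 statements are true ((A), (B), (C)).

3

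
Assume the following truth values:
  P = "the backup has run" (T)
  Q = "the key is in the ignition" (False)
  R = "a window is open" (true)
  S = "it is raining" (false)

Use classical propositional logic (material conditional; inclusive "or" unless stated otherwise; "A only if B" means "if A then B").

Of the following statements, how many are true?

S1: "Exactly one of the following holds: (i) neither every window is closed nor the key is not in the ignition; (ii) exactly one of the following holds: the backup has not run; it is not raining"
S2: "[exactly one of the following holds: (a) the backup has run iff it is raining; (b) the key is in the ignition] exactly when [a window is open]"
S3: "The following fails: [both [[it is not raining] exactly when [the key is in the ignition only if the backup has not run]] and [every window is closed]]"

S1: In symbols: (¬R ↓ ¬Q) ⊕ (¬P ⊕ ¬S)

¬R = ¬T = F
¬Q = ¬F = T
¬R ↓ ¬Q = F ↓ T = F
¬P = ¬T = F
¬S = ¬F = T
¬P ⊕ ¬S = F ⊕ T = T
(¬R ↓ ¬Q) ⊕ (¬P ⊕ ¬S) = F ⊕ T = T
Thus S1 is true.

S2: Formalization: ((P ↔ S) ⊕ Q) ↔ R

P ↔ S = T ↔ F = F
(P ↔ S) ⊕ Q = F ⊕ F = F
((P ↔ S) ⊕ Q) ↔ R = F ↔ T = F
So S2 is false.

S3: This is ¬((¬S ↔ (Q → ¬P)) ∧ ¬R).

¬S = ¬F = T
¬P = ¬T = F
Q → ¬P = F → F = T
¬S ↔ (Q → ¬P) = T ↔ T = T
¬R = ¬T = F
(¬S ↔ (Q → ¬P)) ∧ ¬R = T ∧ F = F
¬((¬S ↔ (Q → ¬P)) ∧ ¬R) = ¬F = T
Thus S3 is true.

True statements: 2.

2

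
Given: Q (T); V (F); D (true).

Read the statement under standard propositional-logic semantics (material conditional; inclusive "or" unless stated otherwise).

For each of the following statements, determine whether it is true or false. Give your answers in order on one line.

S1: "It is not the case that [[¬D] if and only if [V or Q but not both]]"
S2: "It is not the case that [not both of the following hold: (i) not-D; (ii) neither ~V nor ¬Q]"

S1: In symbols: ~(~D <-> (V xor Q))

~D = ~T = F
V xor Q = F xor T = T
~D <-> (V xor Q) = F <-> T = F
~(~D <-> (V xor Q)) = ~F = T
Thus S1 is true.

S2: Formalization: ~(~D nand (~V nor ~Q))

~D = ~T = F
~V = ~F = T
~Q = ~T = F
~V nor ~Q = T nor F = F
~D nand (~V nor ~Q) = F nand F = T
~(~D nand (~V nor ~Q)) = ~T = F
Hence S2 is false.

S1 true / S2 false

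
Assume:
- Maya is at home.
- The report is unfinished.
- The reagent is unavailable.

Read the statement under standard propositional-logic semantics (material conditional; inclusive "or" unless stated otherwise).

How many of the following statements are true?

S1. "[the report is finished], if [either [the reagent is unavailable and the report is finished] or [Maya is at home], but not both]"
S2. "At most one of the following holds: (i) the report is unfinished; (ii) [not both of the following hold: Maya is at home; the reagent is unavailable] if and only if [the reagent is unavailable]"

Let L = "the reagent is available" (F), V = "the report is finished" (F), G = "Maya is at home" (T).

S1: In symbols: ((¬L ∧ V) ⊕ G) → V

¬L = ¬F = T
¬L ∧ V = T ∧ F = F
(¬L ∧ V) ⊕ G = F ⊕ T = T
((¬L ∧ V) ⊕ G) → V = T → F = F
Thus S1 is false.

S2: This is ¬V ↑ ((G ↑ ¬L) ↔ ¬L).

¬V = ¬F = T
¬L = ¬F = T
G ↑ ¬L = T ↑ T = F
¬L = ¬F = T
(G ↑ ¬L) ↔ ¬L = F ↔ T = F
¬V ↑ ((G ↑ ¬L) ↔ ¬L) = T ↑ F = T
So S2 is true.

Count: 1.

1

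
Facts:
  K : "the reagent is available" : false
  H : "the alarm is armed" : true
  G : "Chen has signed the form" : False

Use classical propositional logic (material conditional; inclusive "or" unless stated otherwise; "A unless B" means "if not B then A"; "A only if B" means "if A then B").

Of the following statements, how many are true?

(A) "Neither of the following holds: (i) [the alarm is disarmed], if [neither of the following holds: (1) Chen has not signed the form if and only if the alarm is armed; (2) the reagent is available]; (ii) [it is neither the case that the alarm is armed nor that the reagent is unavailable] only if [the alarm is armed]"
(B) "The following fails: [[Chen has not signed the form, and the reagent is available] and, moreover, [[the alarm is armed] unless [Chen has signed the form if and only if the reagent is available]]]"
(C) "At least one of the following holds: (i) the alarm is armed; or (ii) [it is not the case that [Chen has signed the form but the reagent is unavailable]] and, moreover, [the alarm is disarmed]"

2

(A): Parsed as (((~G <-> H) nor K) -> ~H) nor ((H nor ~K) -> H)

~G = ~F = T
~G <-> H = T <-> T = T
(~G <-> H) nor K = T nor F = F
~H = ~T = F
((~G <-> H) nor K) -> ~H = F -> F = T
~K = ~F = T
H nor ~K = T nor T = F
(H nor ~K) -> H = F -> T = T
(((~G <-> H) nor K) -> ~H) nor ((H nor ~K) -> H) = T nor T = F
Thus (A) is false.

(B): In symbols: ~((~G & K) & (H | (G <-> K)))

~G = ~F = T
~G & K = T & F = F
G <-> K = F <-> F = T
H | (G <-> K) = T | T = T
(~G & K) & (H | (G <-> K)) = F & T = F
~((~G & K) & (H | (G <-> K))) = ~F = T
Thus (B) is true.

(C): This is H | (~(G & ~K) & ~H).

~K = ~F = T
G & ~K = F & T = F
~(G & ~K) = ~F = T
~H = ~T = F
~(G & ~K) & ~H = T & F = F
H | (~(G & ~K) & ~H) = T | F = T
Thus (C) is true.

2 of the 3 statements are true.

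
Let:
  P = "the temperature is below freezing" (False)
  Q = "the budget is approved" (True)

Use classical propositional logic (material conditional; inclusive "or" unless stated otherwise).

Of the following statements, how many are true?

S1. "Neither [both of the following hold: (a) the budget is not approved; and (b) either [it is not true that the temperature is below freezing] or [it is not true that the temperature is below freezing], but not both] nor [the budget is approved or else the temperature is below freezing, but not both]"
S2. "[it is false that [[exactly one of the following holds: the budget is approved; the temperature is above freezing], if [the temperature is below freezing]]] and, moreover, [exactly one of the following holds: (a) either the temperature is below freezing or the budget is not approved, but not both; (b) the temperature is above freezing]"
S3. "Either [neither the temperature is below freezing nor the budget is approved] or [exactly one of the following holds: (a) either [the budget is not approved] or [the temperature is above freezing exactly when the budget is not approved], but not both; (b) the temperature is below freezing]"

0

S1: In symbols: (¬Q ∧ (¬P ⊕ ¬P)) ↓ (Q ⊕ P)

¬Q = ¬T = F
¬P = ¬F = T
¬P = ¬F = T
¬P ⊕ ¬P = T ⊕ T = F
¬Q ∧ (¬P ⊕ ¬P) = F ∧ F = F
Q ⊕ P = T ⊕ F = T
(¬Q ∧ (¬P ⊕ ¬P)) ↓ (Q ⊕ P) = F ↓ T = F
Hence S1 is false.

S2: Formalization: ¬(P → (Q ⊕ ¬P)) ∧ ((P ⊕ ¬Q) ⊕ ¬P)

¬P = ¬F = T
Q ⊕ ¬P = T ⊕ T = F
P → (Q ⊕ ¬P) = F → F = T
¬(P → (Q ⊕ ¬P)) = ¬T = F
¬Q = ¬T = F
P ⊕ ¬Q = F ⊕ F = F
¬P = ¬F = T
(P ⊕ ¬Q) ⊕ ¬P = F ⊕ T = T
¬(P → (Q ⊕ ¬P)) ∧ ((P ⊕ ¬Q) ⊕ ¬P) = F ∧ T = F
Hence S2 is false.

S3: This is (P ↓ Q) ∨ ((¬Q ⊕ (¬P ↔ ¬Q)) ⊕ P).

P ↓ Q = F ↓ T = F
¬Q = ¬T = F
¬P = ¬F = T
¬Q = ¬T = F
¬P ↔ ¬Q = T ↔ F = F
¬Q ⊕ (¬P ↔ ¬Q) = F ⊕ F = F
(¬Q ⊕ (¬P ↔ ¬Q)) ⊕ P = F ⊕ F = F
(P ↓ Q) ∨ ((¬Q ⊕ (¬P ↔ ¬Q)) ⊕ P) = F ∨ F = F
Thus S3 is false.

True statements: 0 (none).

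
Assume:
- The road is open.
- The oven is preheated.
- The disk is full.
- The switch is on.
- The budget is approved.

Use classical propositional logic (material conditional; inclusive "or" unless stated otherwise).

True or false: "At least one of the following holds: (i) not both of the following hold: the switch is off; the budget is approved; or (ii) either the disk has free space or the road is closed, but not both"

The statement is true.

Let S = "the switch is on" (T), U = "the budget is approved" (T), R = "the disk is full" (T), P = "the road is closed" (F).
Parsed as (~S nand U) | (~R xor P)

~S = ~T = F
~S nand U = F nand T = T
~R = ~T = F
~R xor P = F xor F = F
(~S nand U) | (~R xor P) = T | F = T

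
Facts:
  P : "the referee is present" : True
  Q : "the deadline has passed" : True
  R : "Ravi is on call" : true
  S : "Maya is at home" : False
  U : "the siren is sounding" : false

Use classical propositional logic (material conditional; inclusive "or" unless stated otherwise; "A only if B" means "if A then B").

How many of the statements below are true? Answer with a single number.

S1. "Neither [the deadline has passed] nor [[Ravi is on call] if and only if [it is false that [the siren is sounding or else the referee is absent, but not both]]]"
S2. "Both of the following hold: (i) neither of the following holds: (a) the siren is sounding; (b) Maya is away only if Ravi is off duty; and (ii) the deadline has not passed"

S1: Formalization: Q ↓ (R ↔ ¬(U ⊕ ¬P))

¬P = ¬T = F
U ⊕ ¬P = F ⊕ F = F
¬(U ⊕ ¬P) = ¬F = T
R ↔ ¬(U ⊕ ¬P) = T ↔ T = T
Q ↓ (R ↔ ¬(U ⊕ ¬P)) = T ↓ T = F
So S1 is false.

S2: Formalization: (U ↓ (¬S → ¬R)) ∧ ¬Q

¬S = ¬F = T
¬R = ¬T = F
¬S → ¬R = T → F = F
U ↓ (¬S → ¬R) = F ↓ F = T
¬Q = ¬T = F
(U ↓ (¬S → ¬R)) ∧ ¬Q = T ∧ F = F
So S2 is false.

0 of the 2 statements are true (none).

0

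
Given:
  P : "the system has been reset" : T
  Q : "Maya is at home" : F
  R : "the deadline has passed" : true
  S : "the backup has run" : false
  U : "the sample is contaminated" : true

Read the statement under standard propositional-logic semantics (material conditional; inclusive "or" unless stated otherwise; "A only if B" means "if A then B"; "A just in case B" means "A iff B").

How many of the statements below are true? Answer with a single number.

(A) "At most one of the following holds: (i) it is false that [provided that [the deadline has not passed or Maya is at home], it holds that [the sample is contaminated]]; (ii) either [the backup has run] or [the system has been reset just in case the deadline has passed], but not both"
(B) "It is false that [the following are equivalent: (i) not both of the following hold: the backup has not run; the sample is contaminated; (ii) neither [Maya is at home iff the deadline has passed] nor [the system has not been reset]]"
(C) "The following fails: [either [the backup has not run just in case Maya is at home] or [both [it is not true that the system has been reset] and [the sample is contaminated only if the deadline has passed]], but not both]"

3

(A): In symbols: not ((not R or Q) -> U) nand (S xor (P iff R))

not R = not True = False
not R or Q = False or False = False
(not R or Q) -> U = False -> True = True
not ((not R or Q) -> U) = not True = False
P iff R = True iff True = True
S xor (P iff R) = False xor True = True
not ((not R or Q) -> U) nand (S xor (P iff R)) = False nand True = True
Hence (A) is true.

(B): Parsed as not ((not S nand U) iff ((Q iff R) nor not P))

not S = not False = True
not S nand U = True nand True = False
Q iff R = False iff True = False
not P = not True = False
(Q iff R) nor not P = False nor False = True
(not S nand U) iff ((Q iff R) nor not P) = False iff True = False
not ((not S nand U) iff ((Q iff R) nor not P)) = not False = True
So (B) is true.

(C): This is not ((not S iff Q) xor (not P and (U -> R))).

not S = not False = True
not S iff Q = True iff False = False
not P = not True = False
U -> R = True -> True = True
not P and (U -> R) = False and True = False
(not S iff Q) xor (not P and (U -> R)) = False xor False = False
not ((not S iff Q) xor (not P and (U -> R))) = not False = True
So (C) is true.

True statements: 3.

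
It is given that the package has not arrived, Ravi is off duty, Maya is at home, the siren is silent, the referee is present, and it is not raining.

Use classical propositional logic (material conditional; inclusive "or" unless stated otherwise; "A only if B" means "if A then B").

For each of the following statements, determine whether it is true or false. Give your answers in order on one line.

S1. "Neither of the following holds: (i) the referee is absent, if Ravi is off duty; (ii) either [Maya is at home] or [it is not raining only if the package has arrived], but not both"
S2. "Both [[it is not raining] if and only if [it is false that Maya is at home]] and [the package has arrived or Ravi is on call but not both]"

Let Q = "Ravi is on call" (False), U = "the referee is present" (True), R = "Maya is at home" (True), V = "it is raining" (False), P = "the package has arrived" (False).

S1: Formalization: (not Q -> not U) nor (R xor (not V -> P))

not Q = not False = True
not U = not True = False
not Q -> not U = True -> False = False
not V = not False = True
not V -> P = True -> False = False
R xor (not V -> P) = True xor False = True
(not Q -> not U) nor (R xor (not V -> P)) = False nor True = False
So S1 is false.

S2: Formalization: (not V iff not R) and (P xor Q)

not V = not False = True
not R = not True = False
not V iff not R = True iff False = False
P xor Q = False xor False = False
(not V iff not R) and (P xor Q) = False and False = False
Hence S2 is false.

S1 false; S2 false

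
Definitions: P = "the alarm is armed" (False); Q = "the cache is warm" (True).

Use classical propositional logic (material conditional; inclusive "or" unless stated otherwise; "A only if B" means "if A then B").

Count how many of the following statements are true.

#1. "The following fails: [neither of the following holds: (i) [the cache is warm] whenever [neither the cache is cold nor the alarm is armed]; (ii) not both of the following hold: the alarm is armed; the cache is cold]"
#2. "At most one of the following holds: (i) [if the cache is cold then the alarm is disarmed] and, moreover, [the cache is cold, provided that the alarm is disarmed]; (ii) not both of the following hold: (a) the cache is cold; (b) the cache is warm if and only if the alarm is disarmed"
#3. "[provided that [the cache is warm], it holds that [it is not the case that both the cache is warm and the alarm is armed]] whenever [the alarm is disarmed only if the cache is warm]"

3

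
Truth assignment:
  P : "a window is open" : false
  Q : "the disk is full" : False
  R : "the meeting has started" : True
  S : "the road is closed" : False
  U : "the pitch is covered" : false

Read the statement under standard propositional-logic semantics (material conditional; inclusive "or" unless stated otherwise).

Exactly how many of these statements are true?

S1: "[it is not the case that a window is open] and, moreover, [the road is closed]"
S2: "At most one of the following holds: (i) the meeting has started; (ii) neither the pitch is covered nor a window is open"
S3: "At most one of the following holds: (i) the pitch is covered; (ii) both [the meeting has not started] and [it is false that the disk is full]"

1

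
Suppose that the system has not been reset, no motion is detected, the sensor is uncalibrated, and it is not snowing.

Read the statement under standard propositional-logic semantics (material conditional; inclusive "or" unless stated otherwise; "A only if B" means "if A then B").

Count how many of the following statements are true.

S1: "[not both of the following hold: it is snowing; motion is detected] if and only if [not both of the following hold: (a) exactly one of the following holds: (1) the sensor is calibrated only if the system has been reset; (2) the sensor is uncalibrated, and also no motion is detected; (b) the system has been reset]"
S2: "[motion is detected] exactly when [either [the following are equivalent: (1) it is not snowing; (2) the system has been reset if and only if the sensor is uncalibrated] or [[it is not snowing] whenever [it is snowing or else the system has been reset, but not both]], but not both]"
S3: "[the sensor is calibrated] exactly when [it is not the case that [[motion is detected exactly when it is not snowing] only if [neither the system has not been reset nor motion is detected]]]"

Let P = "it is snowing" (F), U = "motion is detected" (F), Q = "the sensor is calibrated" (F), H = "the system has been reset" (F).

S1: Parsed as (P nand U) <-> (((Q -> H) xor (~Q & ~U)) nand H)

P nand U = F nand F = T
Q -> H = F -> F = T
~Q = ~F = T
~U = ~F = T
~Q & ~U = T & T = T
(Q -> H) xor (~Q & ~U) = T xor T = F
((Q -> H) xor (~Q & ~U)) nand H = F nand F = T
(P nand U) <-> (((Q -> H) xor (~Q & ~U)) nand H) = T <-> T = T
Thus S1 is true.

S2: This is U <-> ((~P <-> (H <-> ~Q)) xor ((P xor H) -> ~P)).

~P = ~F = T
~Q = ~F = T
H <-> ~Q = F <-> T = F
~P <-> (H <-> ~Q) = T <-> F = F
P xor H = F xor F = F
~P = ~F = T
(P xor H) -> ~P = F -> T = T
(~P <-> (H <-> ~Q)) xor ((P xor H) -> ~P) = F xor T = T
U <-> ((~P <-> (H <-> ~Q)) xor ((P xor H) -> ~P)) = F <-> T = F
Thus S2 is false.

S3: Formalization: Q <-> ~((U <-> ~P) -> (~H nor U))

~P = ~F = T
U <-> ~P = F <-> T = F
~H = ~F = T
~H nor U = T nor F = F
(U <-> ~P) -> (~H nor U) = F -> F = T
~((U <-> ~P) -> (~H nor U)) = ~T = F
Q <-> ~((U <-> ~P) -> (~H nor U)) = F <-> F = T
Hence S3 is true.

Count: 2.

2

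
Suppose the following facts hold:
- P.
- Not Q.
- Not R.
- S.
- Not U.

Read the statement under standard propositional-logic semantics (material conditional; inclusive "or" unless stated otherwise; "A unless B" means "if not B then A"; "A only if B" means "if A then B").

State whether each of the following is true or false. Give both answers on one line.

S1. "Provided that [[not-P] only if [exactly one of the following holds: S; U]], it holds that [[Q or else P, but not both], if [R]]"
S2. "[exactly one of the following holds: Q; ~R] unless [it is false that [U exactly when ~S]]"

S1 True; S2 True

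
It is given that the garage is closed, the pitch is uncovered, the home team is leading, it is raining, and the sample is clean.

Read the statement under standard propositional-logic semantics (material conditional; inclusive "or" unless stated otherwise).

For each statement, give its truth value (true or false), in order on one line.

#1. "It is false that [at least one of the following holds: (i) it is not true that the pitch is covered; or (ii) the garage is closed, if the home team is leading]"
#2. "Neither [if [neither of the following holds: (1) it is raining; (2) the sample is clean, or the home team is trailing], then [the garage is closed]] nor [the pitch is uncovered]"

#1 false / #2 false

Let V = "the pitch is covered" (F), R = "the home team is leading" (T), Q = "the garage is closed" (T), N = "it is raining" (T), L = "the sample is contaminated" (F).

#1: In symbols: ¬(¬V ∨ (R → Q))

¬V = ¬F = T
R → Q = T → T = T
¬V ∨ (R → Q) = T ∨ T = T
¬(¬V ∨ (R → Q)) = ¬T = F
Hence #1 is false.

#2: In symbols: ((N ↓ (¬L ∨ ¬R)) → Q) ↓ ¬V

¬L = ¬F = T
¬R = ¬T = F
¬L ∨ ¬R = T ∨ F = T
N ↓ (¬L ∨ ¬R) = T ↓ T = F
(N ↓ (¬L ∨ ¬R)) → Q = F → T = T
¬V = ¬F = T
((N ↓ (¬L ∨ ¬R)) → Q) ↓ ¬V = T ↓ T = F
Hence #2 is false.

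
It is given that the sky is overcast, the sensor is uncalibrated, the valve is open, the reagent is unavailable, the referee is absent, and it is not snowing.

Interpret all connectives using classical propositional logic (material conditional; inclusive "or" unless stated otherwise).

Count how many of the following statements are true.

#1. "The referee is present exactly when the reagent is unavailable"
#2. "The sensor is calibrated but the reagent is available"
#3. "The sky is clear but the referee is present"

Let U = "the referee is present" (F), S = "the reagent is available" (F), Q = "the sensor is calibrated" (F), P = "the sky is overcast" (T).

#1: Parsed as U ↔ ¬S

¬S = ¬F = T
U ↔ ¬S = F ↔ T = F
Thus #1 is false.

#2: Parsed as Q ∧ S

Q ∧ S = F ∧ F = F
Hence #2 is false.

#3: This is ¬P ∧ U.

¬P = ¬T = F
¬P ∧ U = F ∧ F = F
So #3 is false.

0 of the 3 statements are true (none).

0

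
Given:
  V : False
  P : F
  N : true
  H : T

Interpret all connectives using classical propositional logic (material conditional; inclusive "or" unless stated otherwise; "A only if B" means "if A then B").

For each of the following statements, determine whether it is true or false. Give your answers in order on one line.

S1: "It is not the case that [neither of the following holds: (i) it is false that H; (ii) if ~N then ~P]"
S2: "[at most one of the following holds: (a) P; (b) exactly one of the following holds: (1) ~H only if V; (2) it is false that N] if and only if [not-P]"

S1 true; S2 true

S1: This is ~(~H nor (~N -> ~P)).

~H = ~T = F
~N = ~T = F
~P = ~F = T
~N -> ~P = F -> T = T
~H nor (~N -> ~P) = F nor T = F
~(~H nor (~N -> ~P)) = ~F = T
Hence S1 is true.

S2: This is (P nand ((~H -> V) xor ~N)) <-> ~P.

~H = ~T = F
~H -> V = F -> F = T
~N = ~T = F
(~H -> V) xor ~N = T xor F = T
P nand ((~H -> V) xor ~N) = F nand T = T
~P = ~F = T
(P nand ((~H -> V) xor ~N)) <-> ~P = T <-> T = T
Hence S2 is true.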